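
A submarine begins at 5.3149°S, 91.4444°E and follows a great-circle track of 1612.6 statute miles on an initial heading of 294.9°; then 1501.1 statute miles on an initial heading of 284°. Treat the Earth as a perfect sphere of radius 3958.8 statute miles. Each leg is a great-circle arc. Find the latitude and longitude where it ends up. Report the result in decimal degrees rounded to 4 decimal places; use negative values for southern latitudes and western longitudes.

Apply the spherical direct solution leg by leg, carrying full precision between legs.
Leg 1: from (-5.3149°, 91.4444°), δ = 1612.6/3958.8 = 0.407346 rad, θ = 294.9° → φ = 4.6481°, λ = 70.3115°.
Leg 2: from (4.6481°, 70.3115°), δ = 1501.1/3958.8 = 0.379181 rad, θ = 284° → φ = 9.4702°, λ = 48.9576°.

latitude 9.4702°, longitude 48.9576°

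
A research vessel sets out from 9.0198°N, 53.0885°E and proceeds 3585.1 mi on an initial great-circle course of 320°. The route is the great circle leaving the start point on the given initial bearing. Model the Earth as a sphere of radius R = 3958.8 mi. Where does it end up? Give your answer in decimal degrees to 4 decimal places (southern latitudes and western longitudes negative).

Central angle δ = d/R = 0.905603 rad.
Start latitude φ₁ = 0.157425 rad; initial bearing θ = 5.585054 rad.
Applying the spherical law of cosines for sides, sin φ₂ = sin φ₁ cos δ + cos φ₁ sin δ cos θ = 0.692032, so φ₂ = 43.7912°.
Δλ = atan2( sin θ sin δ cos φ₁ , cos δ − sin φ₁ sin φ₂ ) = atan2(-0.499490, 0.508718) = -0.776246 rad = -44.4756°.
Hence λ₂ = 53.0885° + -44.4756° = 8.6129°.

latitude 43.7912°, longitude 8.6129°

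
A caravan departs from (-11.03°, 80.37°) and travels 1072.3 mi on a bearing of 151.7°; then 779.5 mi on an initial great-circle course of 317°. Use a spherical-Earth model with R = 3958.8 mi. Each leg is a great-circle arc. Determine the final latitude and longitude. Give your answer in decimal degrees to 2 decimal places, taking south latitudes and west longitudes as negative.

latitude -16.11°, longitude 80.40°

Apply the spherical direct solution leg by leg, carrying full precision between legs.
Leg 1: from (-11.03°, 80.37°), δ = 1072.3/3958.8 = 0.270865 rad, θ = 151.7° → φ = -24.56°, λ = 88.39°.
Leg 2: from (-24.56°, 88.39°), δ = 779.5/3958.8 = 0.196903 rad, θ = 317° → φ = -16.11°, λ = 80.40°.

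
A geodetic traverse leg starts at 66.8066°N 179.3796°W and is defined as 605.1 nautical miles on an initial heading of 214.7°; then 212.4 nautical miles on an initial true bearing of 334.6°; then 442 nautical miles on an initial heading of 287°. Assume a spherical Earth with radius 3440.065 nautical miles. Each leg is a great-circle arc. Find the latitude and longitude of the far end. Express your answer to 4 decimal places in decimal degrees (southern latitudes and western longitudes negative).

Apply the spherical direct solution leg by leg, carrying full precision between legs.
Leg 1: from (66.8066°, -179.3796°), δ = 605.1/3440.065 = 0.175898 rad, θ = 214.7° → φ = 58.0312°, λ = 169.7753°.
Leg 2: from (58.0312°, 169.7753°), δ = 212.4/3440.065 = 0.061743 rad, θ = 334.6° → φ = 61.1911°, λ = 166.6269°.
Leg 3: from (61.1911°, 166.6269°), δ = 442/3440.065 = 0.128486 rad, θ = 287° → φ = 62.5063°, λ = 151.2346°.

latitude 62.5063°, longitude 151.2346°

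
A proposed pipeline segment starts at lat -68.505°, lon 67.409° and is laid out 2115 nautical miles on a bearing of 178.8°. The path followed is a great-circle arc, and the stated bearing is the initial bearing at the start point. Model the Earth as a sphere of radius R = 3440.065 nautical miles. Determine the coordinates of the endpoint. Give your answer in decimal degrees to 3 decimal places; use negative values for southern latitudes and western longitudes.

latitude -76.258°, longitude -115.506°

Central angle δ = d/R = 0.614814 rad.
With φ₁ = -68.505° = -1.195638 rad and θ = 178.8° = 3.120649 rad:
sin φ₂ = sin φ₁ cos δ + cos φ₁ sin δ cos θ = (-0.930450)(0.816881) + (0.366420)(0.576807)(-0.999781) = -0.971373
φ₂ = asin(-0.971373) = -1.330946 rad = -76.258°.
For the longitude increment, Δλ = atan2( sin θ sin δ cos φ₁, cos δ − sin φ₁ sin φ₂ ) = atan2(0.004426, -0.086933) = 177.085°.
λ₂ = 67.409° + 177.085° = 244.494°, normalized to (−180°, 180°] → -115.506°.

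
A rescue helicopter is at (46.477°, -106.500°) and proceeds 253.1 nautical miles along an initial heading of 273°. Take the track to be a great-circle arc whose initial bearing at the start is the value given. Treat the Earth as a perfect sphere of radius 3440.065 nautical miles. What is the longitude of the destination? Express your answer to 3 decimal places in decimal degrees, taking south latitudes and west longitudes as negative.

Central angle δ = d/R = 0.073574 rad.
Start latitude φ₁ = 0.811177 rad; initial bearing θ = 4.764749 rad.
sin φ₂ = sin φ₁ cos δ + cos φ₁ sin δ cos θ = (0.725098)(0.997295) + (0.688646)(0.073508)(0.052336) = 0.725786
φ₂ = asin(0.725786) = 0.812176 rad = 46.534°.
For the longitude increment, Δλ = atan2( sin θ sin δ cos φ₁, cos δ − sin φ₁ sin φ₂ ) = atan2(-0.050551, 0.471029) = -6.126°.
λ₂ = λ₁ + Δλ = -112.626°.

longitude -112.626°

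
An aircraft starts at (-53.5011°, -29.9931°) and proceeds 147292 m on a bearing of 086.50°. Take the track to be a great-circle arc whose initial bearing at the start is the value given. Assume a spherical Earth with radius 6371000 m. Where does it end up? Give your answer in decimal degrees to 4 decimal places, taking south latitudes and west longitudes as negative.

latitude -53.3997°, longitude -27.7752°

Central angle δ = d/R = 0.023119 rad.
With φ₁ = -53.5011° = -0.933770 rad and θ = 86.5° = 1.509710 rad:
sin φ₂ = sin φ₁ cos δ + cos φ₁ sin δ cos θ = (-0.803868)(0.999733) + (0.594807)(0.023117)(0.061049) = -0.802814
φ₂ = asin(-0.802814) = -0.932000 rad = -53.3997°.
Δλ = atan2( sin θ sin δ cos φ₁ , cos δ − sin φ₁ sin φ₂ ) = atan2(0.013725, 0.354376) = 0.038709 rad = 2.2179°.
λ₂ = λ₁ + Δλ = -27.7752°.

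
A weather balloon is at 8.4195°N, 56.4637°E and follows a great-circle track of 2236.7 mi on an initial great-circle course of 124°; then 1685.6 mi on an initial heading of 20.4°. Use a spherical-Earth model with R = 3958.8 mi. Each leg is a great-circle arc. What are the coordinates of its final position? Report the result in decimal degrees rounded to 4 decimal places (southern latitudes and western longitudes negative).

Apply the spherical direct solution leg by leg, carrying full precision between legs.
Leg 1: from (8.4195°, 56.4637°), δ = 2236.7/3958.8 = 0.564994 rad, θ = 124° → φ = -9.9336°, λ = 83.2479°.
Leg 2: from (-9.9336°, 83.2479°), δ = 1685.6/3958.8 = 0.425786 rad, θ = 20.4° → φ = 12.9572°, λ = 91.7436°.

latitude 12.9572°, longitude 91.7436°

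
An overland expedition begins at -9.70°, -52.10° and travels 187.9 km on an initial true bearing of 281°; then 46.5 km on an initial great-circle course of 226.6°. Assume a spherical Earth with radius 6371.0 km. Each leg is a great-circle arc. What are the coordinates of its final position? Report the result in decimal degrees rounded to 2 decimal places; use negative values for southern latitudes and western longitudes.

Apply the spherical direct solution leg by leg, carrying full precision between legs.
Leg 1: from (-9.70°, -52.10°), δ = 187.9/6371 = 0.029493 rad, θ = 281° → φ = -9.37°, λ = -53.78°.
Leg 2: from (-9.37°, -53.78°), δ = 46.5/6371 = 0.007299 rad, θ = 226.6° → φ = -9.66°, λ = -54.09°.

latitude -9.66°, longitude -54.09°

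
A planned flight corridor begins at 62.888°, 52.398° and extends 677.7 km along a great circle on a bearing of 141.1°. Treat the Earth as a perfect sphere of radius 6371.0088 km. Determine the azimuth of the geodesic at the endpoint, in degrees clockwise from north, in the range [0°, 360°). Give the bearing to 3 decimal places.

Angular distance δ = d/R = 677.7 / 6371.0088 = 0.106372 rad.
Start latitude φ₁ = 1.097603 rad; initial bearing θ = 2.462660 rad.
Applying the spherical law of cosines for sides, sin φ₂ = sin φ₁ cos δ + cos φ₁ sin δ cos θ = 0.847430, so φ₂ = 57.933°.
For the longitude increment, Δλ = atan2( sin θ sin δ cos φ₁, cos δ − sin φ₁ sin φ₂ ) = atan2(0.030385, 0.240035) = 7.214°.
λ₂ = 52.398° + 7.214° = 59.612°.
The forward bearing on arrival equals the back-azimuth from the destination plus 180°.
Back-azimuth from P₂ (57.933°, 59.612°) to P₁ (62.888°, 52.398°), with Δλ' = λ₁ − λ₂ = -7.214°: atan2( sin Δλ' cos φ₁ , cos φ₂ sin φ₁ − sin φ₂ cos φ₁ cos Δλ' ) = 327.381°.
Final bearing = (327.381° + 180°) mod 360° = 147.381°.

final bearing 147.381°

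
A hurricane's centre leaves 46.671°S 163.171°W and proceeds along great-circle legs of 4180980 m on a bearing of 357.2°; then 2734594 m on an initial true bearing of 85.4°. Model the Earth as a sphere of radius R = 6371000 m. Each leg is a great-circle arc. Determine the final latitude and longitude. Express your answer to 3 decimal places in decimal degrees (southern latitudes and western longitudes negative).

Apply the spherical direct solution leg by leg, carrying full precision between legs.
Leg 1: from (-46.671°, -163.171°), δ = 4180980/6371000 = 0.656252 rad, θ = 357.2° → φ = -9.100°, λ = -164.901°.
Leg 2: from (-9.100°, -164.901°), δ = 2734594/6371000 = 0.429225 rad, θ = 85.4° → φ = -6.364°, λ = -140.230°.

latitude -6.364°, longitude -140.230°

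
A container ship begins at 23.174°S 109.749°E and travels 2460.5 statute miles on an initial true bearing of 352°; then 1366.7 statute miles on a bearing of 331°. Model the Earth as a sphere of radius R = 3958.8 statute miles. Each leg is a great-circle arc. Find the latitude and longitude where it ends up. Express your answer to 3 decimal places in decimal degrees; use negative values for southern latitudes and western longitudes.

latitude 29.152°, longitude 94.166°

Apply the spherical direct solution leg by leg, carrying full precision between legs.
Leg 1: from (-23.174°, 109.749°), δ = 2460.5/3958.8 = 0.621527 rad, θ = 352° → φ = 12.131°, λ = 104.994°.
Leg 2: from (12.131°, 104.994°), δ = 1366.7/3958.8 = 0.345231 rad, θ = 331° → φ = 29.152°, λ = 94.166°.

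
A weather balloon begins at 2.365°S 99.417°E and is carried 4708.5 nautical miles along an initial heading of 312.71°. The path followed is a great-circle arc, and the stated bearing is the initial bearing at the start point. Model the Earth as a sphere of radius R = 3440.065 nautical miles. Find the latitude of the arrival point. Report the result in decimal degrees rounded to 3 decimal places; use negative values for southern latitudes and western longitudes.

latitude 40.968°

Angular distance δ = d/R = 4708.5 / 3440.065 = 1.368724 rad.
With φ₁ = -2.365° = -0.041277 rad and θ = 312.71° = 5.457819 rad:
sin φ₂ = sin φ₁ cos δ + cos φ₁ sin δ cos θ = (-0.041265)(0.200700) + (0.999148)(0.979653)(0.678288) = 0.655639
φ₂ = asin(0.655639) = 0.715028 rad = 40.968°.
Then Δλ = atan2(-0.719232, 0.227755) = -1.264122 rad, from sin θ sin δ cos φ₁ over cos δ − sin φ₁ sin φ₂.
Hence λ₂ = 99.417° + -72.429° = 26.988°.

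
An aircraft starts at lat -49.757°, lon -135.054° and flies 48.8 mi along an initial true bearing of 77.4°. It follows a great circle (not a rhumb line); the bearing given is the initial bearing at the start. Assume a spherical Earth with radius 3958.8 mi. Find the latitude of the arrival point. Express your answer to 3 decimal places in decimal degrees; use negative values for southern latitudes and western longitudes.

Angular distance δ = d/R = 48.8 / 3958.8 = 0.012327 rad.
Start latitude φ₁ = -0.868423 rad; initial bearing θ = 1.350885 rad.
sin φ₂ = sin φ₁ cos δ + cos φ₁ sin δ cos θ = (-0.763311)(0.999924) + (0.646031)(0.012327)(0.218143) = -0.761516
φ₂ = asin(-0.761516) = -0.865649 rad = -49.598°.
For the longitude increment, Δλ = atan2( sin θ sin δ cos φ₁, cos δ − sin φ₁ sin φ₂ ) = atan2(0.007772, 0.418650) = 1.063°.
λ₂ = -135.054° + 1.063° = -133.991°.

latitude -49.598°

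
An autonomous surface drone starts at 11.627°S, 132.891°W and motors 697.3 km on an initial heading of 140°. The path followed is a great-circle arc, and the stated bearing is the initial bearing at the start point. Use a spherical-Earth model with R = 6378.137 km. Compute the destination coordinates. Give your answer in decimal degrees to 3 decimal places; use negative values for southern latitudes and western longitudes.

latitude -16.392°, longitude -128.699°

Central angle δ = d/R = 0.109327 rad.
Converting: φ₁ = -0.202929 rad, θ = 2.443461 rad.
Applying the spherical law of cosines for sides, sin φ₂ = sin φ₁ cos δ + cos φ₁ sin δ cos θ = -0.282204, so φ₂ = -16.392°.
For the longitude increment, Δλ = atan2( sin θ sin δ cos φ₁, cos δ − sin φ₁ sin φ₂ ) = atan2(0.068695, 0.937155) = 4.192°.
λ₂ = λ₁ + Δλ = -128.699°.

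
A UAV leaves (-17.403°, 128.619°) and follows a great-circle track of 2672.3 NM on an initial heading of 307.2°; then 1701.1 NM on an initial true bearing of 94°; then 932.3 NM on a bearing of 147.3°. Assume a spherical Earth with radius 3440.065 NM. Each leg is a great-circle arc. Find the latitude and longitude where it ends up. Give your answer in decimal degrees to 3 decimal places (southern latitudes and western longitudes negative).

latitude -5.302°, longitude 130.845°

Apply the spherical direct solution leg by leg, carrying full precision between legs.
Leg 1: from (-17.403°, 128.619°), δ = 2672.3/3440.065 = 0.776817 rad, θ = 307.2° → φ = 11.019°, λ = 93.948°.
Leg 2: from (11.019°, 93.948°), δ = 1701.1/3440.065 = 0.494496 rad, θ = 94° → φ = 7.802°, λ = 122.493°.
Leg 3: from (7.802°, 122.493°), δ = 932.3/3440.065 = 0.271012 rad, θ = 147.3° → φ = -5.302°, λ = 130.845°.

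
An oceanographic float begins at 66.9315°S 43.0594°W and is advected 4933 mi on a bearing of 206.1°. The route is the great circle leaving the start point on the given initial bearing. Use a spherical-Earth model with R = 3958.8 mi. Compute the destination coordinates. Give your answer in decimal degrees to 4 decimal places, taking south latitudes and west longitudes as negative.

latitude -38.8300°, longitude 169.3001°

Angular distance δ = d/R = 4933 / 3958.8 = 1.246085 rad.
Converting: φ₁ = -1.168175 rad, θ = 3.597124 rad.
Applying the spherical law of cosines for sides, sin φ₂ = sin φ₁ cos δ + cos φ₁ sin δ cos θ = -0.627012, so φ₂ = -38.8300°.
Then Δλ = atan2(-0.163374, -0.257839) = -2.576813 rad, from sin θ sin δ cos φ₁ over cos δ − sin φ₁ sin φ₂.
λ₂ = -43.0594° + -147.6405° = -190.6999°, normalized to (−180°, 180°] → 169.3001°.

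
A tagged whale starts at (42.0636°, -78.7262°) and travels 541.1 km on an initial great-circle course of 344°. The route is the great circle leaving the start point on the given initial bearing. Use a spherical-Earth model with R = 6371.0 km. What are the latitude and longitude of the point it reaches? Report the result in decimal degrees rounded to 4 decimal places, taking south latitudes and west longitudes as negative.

δ = 541.1/6371 = 0.084932 rad (4.8662°).
Converting: φ₁ = 0.734148 rad, θ = 6.003933 rad.
Applying the spherical law of cosines for sides, sin φ₂ = sin φ₁ cos δ + cos φ₁ sin δ cos θ = 0.728078, so φ₂ = 46.7255°.
Then Δλ = atan2(-0.017359, 0.508616) = -0.034117 rad, from sin θ sin δ cos φ₁ over cos δ − sin φ₁ sin φ₂.
λ₂ = λ₁ + Δλ = -80.6809°.

latitude 46.7255°, longitude -80.6809°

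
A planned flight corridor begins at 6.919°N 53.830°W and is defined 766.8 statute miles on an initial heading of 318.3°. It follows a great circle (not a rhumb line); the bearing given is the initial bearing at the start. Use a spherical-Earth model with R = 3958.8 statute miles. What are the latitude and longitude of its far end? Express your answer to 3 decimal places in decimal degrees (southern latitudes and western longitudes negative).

latitude 15.123°, longitude -61.452°

Angular distance δ = d/R = 766.8 / 3958.8 = 0.193695 rad.
Converting: φ₁ = 0.120759 rad, θ = 5.555383 rad.
Destination latitude: φ₂ = arcsin( sin φ₁ cos δ + cos φ₁ sin δ cos θ ) = arcsin(0.260884) = 15.123°.
For the longitude increment, Δλ = atan2( sin θ sin δ cos φ₁, cos δ − sin φ₁ sin φ₂ ) = atan2(-0.127115, 0.949872) = -7.622°.
λ₂ = -53.830° + -7.622° = -61.452°.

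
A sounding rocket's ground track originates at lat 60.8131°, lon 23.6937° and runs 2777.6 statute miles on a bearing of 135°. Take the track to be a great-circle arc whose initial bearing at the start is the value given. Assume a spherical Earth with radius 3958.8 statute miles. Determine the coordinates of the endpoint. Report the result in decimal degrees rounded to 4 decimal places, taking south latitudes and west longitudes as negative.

The arc subtends δ = 2777.6/3958.8 = 0.701627 rad at the centre.
Start latitude φ₁ = 1.061389 rad; initial bearing θ = 2.356194 rad.
Destination latitude: φ₂ = arcsin( sin φ₁ cos δ + cos φ₁ sin δ cos θ ) = arcsin(0.444244) = 26.3750°.
Then Δλ = atan2(0.222573, 0.375953) = 0.534533 rad, from sin θ sin δ cos φ₁ over cos δ − sin φ₁ sin φ₂.
λ₂ = λ₁ + Δλ = 54.3202°.

latitude 26.3750°, longitude 54.3202°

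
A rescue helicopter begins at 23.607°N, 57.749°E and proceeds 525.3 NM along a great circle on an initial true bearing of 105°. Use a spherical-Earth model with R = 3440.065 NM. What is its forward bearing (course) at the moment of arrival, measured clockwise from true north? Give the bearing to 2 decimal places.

Angular distance δ = d/R = 525.3 / 3440.065 = 0.152701 rad.
With φ₁ = 23.607° = 0.412020 rad and θ = 105° = 1.832596 rad:
Applying the spherical law of cosines for sides, sin φ₂ = sin φ₁ cos δ + cos φ₁ sin δ cos θ = 0.359727, so φ₂ = 21.083°.
Then Δλ = atan2(0.134629, 0.844307) = 0.158124 rad, from sin θ sin δ cos φ₁ over cos δ − sin φ₁ sin φ₂.
λ₂ = 57.749° + 9.060° = 66.809°.
The forward bearing on arrival equals the back-azimuth from the destination plus 180°.
Back-azimuth from P₂ (21.08°, 66.81°) to P₁ (23.61°, 57.75°), with Δλ' = λ₁ − λ₂ = -9.06°: atan2( sin Δλ' cos φ₁ , cos φ₂ sin φ₁ − sin φ₂ cos φ₁ cos Δλ' ) = 288.45°.
Final bearing = (288.45° + 180°) mod 360° = 108.45°.

final bearing 108.45°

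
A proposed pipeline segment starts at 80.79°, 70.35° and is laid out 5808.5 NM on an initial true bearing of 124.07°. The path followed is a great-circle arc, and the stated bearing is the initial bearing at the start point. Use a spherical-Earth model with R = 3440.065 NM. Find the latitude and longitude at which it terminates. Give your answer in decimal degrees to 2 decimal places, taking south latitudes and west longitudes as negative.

latitude -11.83°, longitude 127.54°

δ = 5808.5/3440.065 = 1.688486 rad (96.7431°).
Start latitude φ₁ = 1.410052 rad; initial bearing θ = 2.165430 rad.
Applying the spherical law of cosines for sides, sin φ₂ = sin φ₁ cos δ + cos φ₁ sin δ cos θ = -0.204947, so φ₂ = -11.83°.
Then Δλ = atan2(0.131664, 0.084887) = 0.998139 rad, from sin θ sin δ cos φ₁ over cos δ − sin φ₁ sin φ₂.
λ₂ = λ₁ + Δλ = 127.54°.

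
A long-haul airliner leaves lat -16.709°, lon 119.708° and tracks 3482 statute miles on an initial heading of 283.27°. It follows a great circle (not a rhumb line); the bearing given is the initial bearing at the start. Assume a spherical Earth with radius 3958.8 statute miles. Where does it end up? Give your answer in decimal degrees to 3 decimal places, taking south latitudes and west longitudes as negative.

δ = 3482/3958.8 = 0.879559 rad (50.3950°).
Converting: φ₁ = -0.291627 rad, θ = 4.943994 rad.
sin φ₂ = sin φ₁ cos δ + cos φ₁ sin δ cos θ = (-0.287511)(0.637491) + (0.957777)(0.770458)(0.229540) = -0.013902
φ₂ = asin(-0.013902) = -0.013902 rad = -0.797°.
Then Δλ = atan2(-0.718224, 0.633494) = -0.848000 rad, from sin θ sin δ cos φ₁ over cos δ − sin φ₁ sin φ₂.
Hence λ₂ = 119.708° + -48.587° = 71.121°.

latitude -0.797°, longitude 71.121°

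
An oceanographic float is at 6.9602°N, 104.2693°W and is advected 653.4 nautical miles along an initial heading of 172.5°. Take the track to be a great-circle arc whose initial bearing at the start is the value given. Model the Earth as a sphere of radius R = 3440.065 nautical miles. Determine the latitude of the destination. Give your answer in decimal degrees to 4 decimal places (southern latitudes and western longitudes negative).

latitude -3.8304°

The arc subtends δ = 653.4/3440.065 = 0.189938 rad at the centre.
Start latitude φ₁ = 0.121478 rad; initial bearing θ = 3.010693 rad.
Destination latitude: φ₂ = arcsin( sin φ₁ cos δ + cos φ₁ sin δ cos θ ) = arcsin(-0.066803) = -3.8304°.
Then Δλ = atan2(0.024462, 0.990111) = 0.024701 rad, from sin θ sin δ cos φ₁ over cos δ − sin φ₁ sin φ₂.
λ₂ = λ₁ + Δλ = -102.8540°.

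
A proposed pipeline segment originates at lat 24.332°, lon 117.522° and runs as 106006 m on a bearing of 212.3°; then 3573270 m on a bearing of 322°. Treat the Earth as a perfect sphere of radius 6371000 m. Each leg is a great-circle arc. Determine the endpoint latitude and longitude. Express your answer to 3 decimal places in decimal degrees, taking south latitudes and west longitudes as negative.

latitude 46.246°, longitude 88.702°

Apply the spherical direct solution leg by leg, carrying full precision between legs.
Leg 1: from (24.332°, 117.522°), δ = 106006/6371000 = 0.016639 rad, θ = 212.3° → φ = 23.525°, λ = 116.966°.
Leg 2: from (23.525°, 116.966°), δ = 3573270/6371000 = 0.560865 rad, θ = 322° → φ = 46.246°, λ = 88.702°.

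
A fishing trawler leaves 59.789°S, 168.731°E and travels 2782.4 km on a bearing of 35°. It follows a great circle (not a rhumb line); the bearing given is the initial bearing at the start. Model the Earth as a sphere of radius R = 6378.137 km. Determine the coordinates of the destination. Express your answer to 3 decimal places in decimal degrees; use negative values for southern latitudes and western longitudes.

latitude -37.523°, longitude -173.476°

Central angle δ = d/R = 0.436240 rad.
Converting: φ₁ = -1.043515 rad, θ = 0.610865 rad.
sin φ₂ = sin φ₁ cos δ + cos φ₁ sin δ cos θ = (-0.864178)(0.906347) + (0.503186)(0.422535)(0.819152) = -0.609082
φ₂ = asin(-0.609082) = -0.654903 rad = -37.523°.
Δλ = atan2( sin θ sin δ cos φ₁ , cos δ − sin φ₁ sin φ₂ ) = atan2(0.121950, 0.379991) = 0.310545 rad = 17.793°.
λ₂ = 168.731° + 17.793° = 186.524°, normalized to (−180°, 180°] → -173.476°.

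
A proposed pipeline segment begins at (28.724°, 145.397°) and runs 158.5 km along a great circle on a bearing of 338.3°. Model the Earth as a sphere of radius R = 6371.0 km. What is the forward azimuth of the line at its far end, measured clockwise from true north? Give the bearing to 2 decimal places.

final bearing 338.00°

The arc subtends δ = 158.5/6371 = 0.024878 rad at the centre.
With φ₁ = 28.724° = 0.501328 rad and θ = 338.3° = 5.904449 rad:
Applying the spherical law of cosines for sides, sin φ₂ = sin φ₁ cos δ + cos φ₁ sin δ cos θ = 0.500711, so φ₂ = 30.047°.
For the longitude increment, Δλ = atan2( sin θ sin δ cos φ₁, cos δ − sin φ₁ sin φ₂ ) = atan2(-0.008066, 0.759053) = -0.609°.
λ₂ = λ₁ + Δλ = 144.788°.
The forward bearing on arrival equals the back-azimuth from the destination plus 180°.
Back-azimuth from P₂ (30.05°, 144.79°) to P₁ (28.72°, 145.40°), with Δλ' = λ₁ − λ₂ = 0.61°: atan2( sin Δλ' cos φ₁ , cos φ₂ sin φ₁ − sin φ₂ cos φ₁ cos Δλ' ) = 158.00°.
Final bearing = (158.00° + 180°) mod 360° = 338.00°.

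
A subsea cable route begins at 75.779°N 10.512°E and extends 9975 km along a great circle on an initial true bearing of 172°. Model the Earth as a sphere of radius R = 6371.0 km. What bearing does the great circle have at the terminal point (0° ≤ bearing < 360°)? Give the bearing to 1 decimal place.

final bearing 178.0°

δ = 9975/6371 = 1.565688 rad (89.7073°).
Start latitude φ₁ = 1.322593 rad; initial bearing θ = 3.001966 rad.
Destination latitude: φ₂ = arcsin( sin φ₁ cos δ + cos φ₁ sin δ cos θ ) = arcsin(-0.238317) = -13.787°.
For the longitude increment, Δλ = atan2( sin θ sin δ cos φ₁, cos δ − sin φ₁ sin φ₂ ) = atan2(0.034189, 0.236122) = 8.239°.
λ₂ = 10.512° + 8.239° = 18.751°.
The forward bearing on arrival equals the back-azimuth from the destination plus 180°.
Back-azimuth from P₂ (-13.8°, 18.8°) to P₁ (75.8°, 10.5°), with Δλ' = λ₁ − λ₂ = -8.2°: atan2( sin Δλ' cos φ₁ , cos φ₂ sin φ₁ − sin φ₂ cos φ₁ cos Δλ' ) = 358.0°.
Final bearing = (358.0° + 180°) mod 360° = 178.0°.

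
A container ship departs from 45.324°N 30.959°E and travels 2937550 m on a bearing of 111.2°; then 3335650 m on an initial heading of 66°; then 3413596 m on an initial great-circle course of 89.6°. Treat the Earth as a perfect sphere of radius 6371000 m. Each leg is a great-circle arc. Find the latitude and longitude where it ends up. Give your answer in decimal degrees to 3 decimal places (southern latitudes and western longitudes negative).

latitude 32.802°, longitude 133.383°

Apply the spherical direct solution leg by leg, carrying full precision between legs.
Leg 1: from (45.324°, 30.959°), δ = 2937550/6371000 = 0.461081 rad, θ = 111.2° → φ = 31.582°, λ = 60.097°.
Leg 2: from (31.582°, 60.097°), δ = 3335650/6371000 = 0.523568 rad, θ = 66° → φ = 38.814°, λ = 95.984°.
Leg 3: from (38.814°, 95.984°), δ = 3413596/6371000 = 0.535802 rad, θ = 89.6° → φ = 32.802°, λ = 133.383°.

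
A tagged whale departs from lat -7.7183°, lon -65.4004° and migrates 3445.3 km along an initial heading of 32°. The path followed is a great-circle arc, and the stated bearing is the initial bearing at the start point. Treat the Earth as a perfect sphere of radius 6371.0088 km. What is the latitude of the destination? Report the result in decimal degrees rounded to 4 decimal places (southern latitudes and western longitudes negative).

Angular distance δ = d/R = 3445.3 / 6371.0088 = 0.540778 rad.
Converting: φ₁ = -0.134710 rad, θ = 0.558505 rad.
sin φ₂ = sin φ₁ cos δ + cos φ₁ sin δ cos θ = (-0.134303)(0.857309) + (0.990940)(0.514803)(0.848048) = 0.317484
φ₂ = asin(0.317484) = 0.323075 rad = 18.5108°.
Δλ = atan2( sin θ sin δ cos φ₁ , cos δ − sin φ₁ sin φ₂ ) = atan2(0.270332, 0.899947) = 0.291812 rad = 16.7196°.
λ₂ = -65.4004° + 16.7196° = -48.6808°.

latitude 18.5108°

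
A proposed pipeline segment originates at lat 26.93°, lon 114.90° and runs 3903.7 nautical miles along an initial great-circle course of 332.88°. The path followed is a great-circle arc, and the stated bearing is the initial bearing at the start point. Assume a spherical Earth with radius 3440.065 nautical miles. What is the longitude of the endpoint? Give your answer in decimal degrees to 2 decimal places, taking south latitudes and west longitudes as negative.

Angular distance δ = d/R = 3903.7 / 3440.065 = 1.134775 rad.
Start latitude φ₁ = 0.470017 rad; initial bearing θ = 5.809852 rad.
Destination latitude: φ₂ = arcsin( sin φ₁ cos δ + cos φ₁ sin δ cos θ ) = arcsin(0.910570) = 65.58°.
Δλ = atan2( sin θ sin δ cos φ₁ , cos δ − sin φ₁ sin φ₂ ) = atan2(-0.368398, 0.009938) = -1.543827 rad = -88.45°.
λ₂ = λ₁ + Δλ = 26.45°.

longitude 26.45°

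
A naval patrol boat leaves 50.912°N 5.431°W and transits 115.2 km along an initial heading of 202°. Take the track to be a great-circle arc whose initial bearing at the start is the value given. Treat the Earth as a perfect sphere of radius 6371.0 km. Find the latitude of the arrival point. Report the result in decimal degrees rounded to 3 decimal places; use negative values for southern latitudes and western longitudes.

Central angle δ = d/R = 0.018082 rad.
Converting: φ₁ = 0.888582 rad, θ = 3.525565 rad.
Applying the spherical law of cosines for sides, sin φ₂ = sin φ₁ cos δ + cos φ₁ sin δ cos θ = 0.765481, so φ₂ = 49.950°.
Then Δλ = atan2(-0.004271, 0.405686) = -0.010527 rad, from sin θ sin δ cos φ₁ over cos δ − sin φ₁ sin φ₂.
λ₂ = -5.431° + -0.603° = -6.034°.

latitude 49.950°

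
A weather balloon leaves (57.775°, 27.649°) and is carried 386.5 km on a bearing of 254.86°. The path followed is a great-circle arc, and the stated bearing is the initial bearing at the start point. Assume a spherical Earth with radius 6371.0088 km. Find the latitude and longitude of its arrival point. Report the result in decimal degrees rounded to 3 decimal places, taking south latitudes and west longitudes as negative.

δ = 386.5/6371.0088 = 0.060665 rad (3.4759°).
Converting: φ₁ = 1.008364 rad, θ = 4.448146 rad.
Destination latitude: φ₂ = arcsin( sin φ₁ cos δ + cos φ₁ sin δ cos θ ) = arcsin(0.835961) = 56.716°.
Δλ = atan2( sin θ sin δ cos φ₁ , cos δ − sin φ₁ sin φ₂ ) = atan2(-0.031208, 0.290971) = -0.106845 rad = -6.122°.
Hence λ₂ = 27.649° + -6.122° = 21.527°.

latitude 56.716°, longitude 21.527°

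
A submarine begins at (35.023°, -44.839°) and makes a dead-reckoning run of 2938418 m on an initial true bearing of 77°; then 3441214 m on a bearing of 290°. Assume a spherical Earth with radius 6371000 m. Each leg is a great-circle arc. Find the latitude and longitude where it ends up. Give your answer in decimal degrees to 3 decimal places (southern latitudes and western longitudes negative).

Apply the spherical direct solution leg by leg, carrying full precision between legs.
Leg 1: from (35.023°, -44.839°), δ = 2938418/6371000 = 0.461218 rad, θ = 77° → φ = 36.578°, λ = -12.156°.
Leg 2: from (36.578°, -12.156°), δ = 3441214/6371000 = 0.540137 rad, θ = 290° → φ = 40.717°, λ = -51.767°.

latitude 40.717°, longitude -51.767°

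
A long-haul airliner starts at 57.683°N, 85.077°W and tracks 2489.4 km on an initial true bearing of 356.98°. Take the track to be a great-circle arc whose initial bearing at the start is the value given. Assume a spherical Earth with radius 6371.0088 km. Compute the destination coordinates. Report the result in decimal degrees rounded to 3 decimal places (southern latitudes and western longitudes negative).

Central angle δ = d/R = 0.390739 rad.
With φ₁ = 57.683° = 1.006758 rad and θ = 356.98° = 6.230476 rad:
sin φ₂ = sin φ₁ cos δ + cos φ₁ sin δ cos θ = (0.845103)(0.924628) + (0.534603)(0.380872)(0.998611) = 0.984738
φ₂ = asin(0.984738) = 1.395865 rad = 79.977°.
Then Δλ = atan2(-0.010727, 0.092422) = -0.115552 rad, from sin θ sin δ cos φ₁ over cos δ − sin φ₁ sin φ₂.
λ₂ = λ₁ + Δλ = -91.698°.

latitude 79.977°, longitude -91.698°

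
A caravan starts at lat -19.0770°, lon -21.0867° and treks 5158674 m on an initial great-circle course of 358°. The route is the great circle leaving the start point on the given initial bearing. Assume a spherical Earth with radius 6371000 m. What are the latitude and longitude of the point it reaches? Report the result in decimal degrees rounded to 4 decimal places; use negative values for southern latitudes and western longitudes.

latitude 27.2892°, longitude -22.7161°

δ = 5158674/6371000 = 0.809712 rad (46.3931°).
With φ₁ = -19.0770° = -0.332956 rad and θ = 358° = 6.248279 rad:
Applying the spherical law of cosines for sides, sin φ₂ = sin φ₁ cos δ + cos φ₁ sin δ cos θ = 0.458482, so φ₂ = 27.2892°.
Δλ = atan2( sin θ sin δ cos φ₁ , cos δ − sin φ₁ sin φ₂ ) = atan2(-0.023882, 0.839557) = -0.028439 rad = -1.6294°.
λ₂ = λ₁ + Δλ = -22.7161°.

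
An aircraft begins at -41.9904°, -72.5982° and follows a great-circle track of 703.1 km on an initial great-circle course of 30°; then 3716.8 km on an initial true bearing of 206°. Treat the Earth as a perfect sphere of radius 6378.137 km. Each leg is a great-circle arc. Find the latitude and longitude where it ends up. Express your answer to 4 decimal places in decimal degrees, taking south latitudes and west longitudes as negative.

latitude -63.3714°, longitude -101.2409°

Apply the spherical direct solution leg by leg, carrying full precision between legs.
Leg 1: from (-41.9904°, -72.5982°), δ = 703.1/6378.137 = 0.110236 rad, θ = 30° → φ = -36.4508°, λ = -68.6770°.
Leg 2: from (-36.4508°, -68.6770°), δ = 3716.8/6378.137 = 0.582741 rad, θ = 206° → φ = -63.3714°, λ = -101.2409°.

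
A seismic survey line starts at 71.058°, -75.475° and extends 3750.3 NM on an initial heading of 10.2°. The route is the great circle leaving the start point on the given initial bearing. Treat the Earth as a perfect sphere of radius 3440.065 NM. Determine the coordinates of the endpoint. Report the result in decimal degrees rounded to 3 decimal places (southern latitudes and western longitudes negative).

Central angle δ = d/R = 1.090183 rad.
With φ₁ = 71.058° = 1.240196 rad and θ = 10.2° = 0.178024 rad:
sin φ₂ = sin φ₁ cos δ + cos φ₁ sin δ cos θ = (0.945848)(0.462323) + (0.324611)(0.886711)(0.984196) = 0.720574
φ₂ = asin(0.720574) = 0.804630 rad = 46.102°.
For the longitude increment, Δλ = atan2( sin θ sin δ cos φ₁, cos δ − sin φ₁ sin φ₂ ) = atan2(0.050971, -0.219230) = 166.911°.
Hence λ₂ = -75.475° + 166.911° = 91.436°.

latitude 46.102°, longitude 91.436°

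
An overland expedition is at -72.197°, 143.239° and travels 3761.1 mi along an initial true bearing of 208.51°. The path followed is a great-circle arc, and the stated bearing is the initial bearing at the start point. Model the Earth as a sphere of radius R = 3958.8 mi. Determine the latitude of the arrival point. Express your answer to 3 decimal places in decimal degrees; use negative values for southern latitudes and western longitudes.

The arc subtends δ = 3761.1/3958.8 = 0.950061 rad at the centre.
With φ₁ = -72.197° = -1.260075 rad and θ = 208.51° = 3.639186 rad:
Destination latitude: φ₂ = arcsin( sin φ₁ cos δ + cos φ₁ sin δ cos θ ) = arcsin(-0.772330) = -50.564°.
Then Δλ = atan2(-0.118712, -0.153712) = -2.483972 rad, from sin θ sin δ cos φ₁ over cos δ − sin φ₁ sin φ₂.
λ₂ = 143.239° + -142.321° = 0.918°.

latitude -50.564°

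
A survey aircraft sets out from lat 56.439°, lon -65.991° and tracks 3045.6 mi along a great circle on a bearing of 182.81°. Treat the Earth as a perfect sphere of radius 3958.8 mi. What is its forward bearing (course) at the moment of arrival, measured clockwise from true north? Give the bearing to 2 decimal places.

Angular distance δ = d/R = 3045.6 / 3958.8 = 0.769324 rad.
Converting: φ₁ = 0.985046 rad, θ = 3.190636 rad.
sin φ₂ = sin φ₁ cos δ + cos φ₁ sin δ cos θ = (0.833298)(0.718381) + (0.552824)(0.695650)(-0.998798) = 0.214515
φ₂ = asin(0.214515) = 0.216196 rad = 12.387°.
Then Δλ = atan2(-0.018853, 0.539626) = -0.034924 rad, from sin θ sin δ cos φ₁ over cos δ − sin φ₁ sin φ₂.
λ₂ = -65.991° + -2.001° = -67.992°.
The forward bearing on arrival equals the back-azimuth from the destination plus 180°.
Back-azimuth from P₂ (12.39°, -67.99°) to P₁ (56.44°, -65.99°), with Δλ' = λ₁ − λ₂ = 2.00°: atan2( sin Δλ' cos φ₁ , cos φ₂ sin φ₁ − sin φ₂ cos φ₁ cos Δλ' ) = 1.59°.
Final bearing = (1.59° + 180°) mod 360° = 181.59°.

final bearing 181.59°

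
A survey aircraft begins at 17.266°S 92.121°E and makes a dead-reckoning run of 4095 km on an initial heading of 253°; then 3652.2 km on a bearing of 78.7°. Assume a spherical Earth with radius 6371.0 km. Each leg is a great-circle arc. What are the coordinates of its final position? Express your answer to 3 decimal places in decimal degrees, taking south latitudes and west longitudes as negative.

latitude -14.065°, longitude 86.548°

Apply the spherical direct solution leg by leg, carrying full precision between legs.
Leg 1: from (-17.266°, 92.121°), δ = 4095/6371 = 0.642756 rad, θ = 253° → φ = -23.887°, λ = 53.299°.
Leg 2: from (-23.887°, 53.299°), δ = 3652.2/6371 = 0.573254 rad, θ = 78.7° → φ = -14.065°, λ = 86.548°.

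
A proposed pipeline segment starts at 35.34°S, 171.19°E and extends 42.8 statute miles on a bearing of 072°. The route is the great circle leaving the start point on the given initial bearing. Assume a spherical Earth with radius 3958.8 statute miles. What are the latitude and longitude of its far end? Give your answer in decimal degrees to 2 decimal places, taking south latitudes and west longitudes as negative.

latitude -35.15°, longitude 171.91°

The arc subtends δ = 42.8/3958.8 = 0.010811 rad at the centre.
Converting: φ₁ = -0.616799 rad, θ = 1.256637 rad.
Applying the spherical law of cosines for sides, sin φ₂ = sin φ₁ cos δ + cos φ₁ sin δ cos θ = -0.575668, so φ₂ = -35.15°.
Δλ = atan2( sin θ sin δ cos φ₁ , cos δ − sin φ₁ sin φ₂ ) = atan2(0.008387, 0.666959) = 0.012575 rad = 0.72°.
Hence λ₂ = 171.19° + 0.72° = 171.91°.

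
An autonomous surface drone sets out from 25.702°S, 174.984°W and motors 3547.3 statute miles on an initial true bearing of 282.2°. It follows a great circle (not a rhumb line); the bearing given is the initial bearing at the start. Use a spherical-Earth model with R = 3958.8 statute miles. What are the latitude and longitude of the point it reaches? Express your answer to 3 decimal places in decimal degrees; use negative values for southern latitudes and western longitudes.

δ = 3547.3/3958.8 = 0.896054 rad (51.3401°).
Converting: φ₁ = -0.448585 rad, θ = 4.925319 rad.
Applying the spherical law of cosines for sides, sin φ₂ = sin φ₁ cos δ + cos φ₁ sin δ cos θ = -0.122234, so φ₂ = -7.021°.
For the longitude increment, Δλ = atan2( sin θ sin δ cos φ₁, cos δ − sin φ₁ sin φ₂ ) = atan2(-0.687720, 0.571684) = -50.264°.
λ₂ = -174.984° + -50.264° = -225.248°, normalized to (−180°, 180°] → 134.752°.

latitude -7.021°, longitude 134.752°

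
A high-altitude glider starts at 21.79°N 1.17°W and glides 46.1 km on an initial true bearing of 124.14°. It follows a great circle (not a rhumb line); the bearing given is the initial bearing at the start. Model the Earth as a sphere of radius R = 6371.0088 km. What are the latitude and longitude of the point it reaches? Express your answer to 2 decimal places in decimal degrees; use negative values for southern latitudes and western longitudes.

latitude 21.56°, longitude -0.80°

δ = 46.1/6371.0088 = 0.007236 rad (0.4146°).
With φ₁ = 21.79° = 0.380307 rad and θ = 124.14° = 2.166652 rad:
Applying the spherical law of cosines for sides, sin φ₂ = sin φ₁ cos δ + cos φ₁ sin δ cos θ = 0.367425, so φ₂ = 21.56°.
For the longitude increment, Δλ = atan2( sin θ sin δ cos φ₁, cos δ − sin φ₁ sin φ₂ ) = atan2(0.005561, 0.863583) = 0.37°.
λ₂ = λ₁ + Δλ = -0.80°.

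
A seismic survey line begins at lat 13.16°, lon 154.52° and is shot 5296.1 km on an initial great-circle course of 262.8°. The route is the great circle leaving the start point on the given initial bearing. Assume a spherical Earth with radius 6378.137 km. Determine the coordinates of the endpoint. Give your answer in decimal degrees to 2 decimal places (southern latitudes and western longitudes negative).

latitude 3.64°, longitude 107.31°

Central angle δ = d/R = 0.830352 rad.
Start latitude φ₁ = 0.229685 rad; initial bearing θ = 4.586725 rad.
Applying the spherical law of cosines for sides, sin φ₂ = sin φ₁ cos δ + cos φ₁ sin δ cos θ = 0.063503, so φ₂ = 3.64°.
Δλ = atan2( sin θ sin δ cos φ₁ , cos δ − sin φ₁ sin φ₂ ) = atan2(-0.713115, 0.660158) = -0.823942 rad = -47.21°.
λ₂ = λ₁ + Δλ = 107.31°.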